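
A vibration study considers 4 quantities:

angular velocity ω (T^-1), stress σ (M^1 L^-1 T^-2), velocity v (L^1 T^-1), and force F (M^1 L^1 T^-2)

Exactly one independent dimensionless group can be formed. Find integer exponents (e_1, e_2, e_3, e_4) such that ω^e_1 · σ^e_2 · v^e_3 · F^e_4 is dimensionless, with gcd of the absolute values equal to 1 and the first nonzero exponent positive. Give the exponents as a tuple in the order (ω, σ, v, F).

(2, -1, -2, 1)

M: e_1·(0) + e_2·(1) + e_3·(0) + e_4·(1) = 0
L: e_1·(0) + e_2·(-1) + e_3·(1) + e_4·(1) = 0
T: e_1·(-1) + e_2·(-2) + e_3·(-1) + e_4·(-2) = 0
Solving this homogeneous linear system for the smallest-integer solution (first nonzero entry positive) gives (2, -1, -2, 1).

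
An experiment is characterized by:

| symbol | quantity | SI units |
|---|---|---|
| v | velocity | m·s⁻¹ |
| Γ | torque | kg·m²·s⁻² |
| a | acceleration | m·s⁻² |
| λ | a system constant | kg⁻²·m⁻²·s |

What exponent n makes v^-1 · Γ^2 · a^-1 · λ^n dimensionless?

Balance the M exponent: (-2)·n from λ, plus −(0) + 2·(1) − (0) = 2 from the rest, must sum to zero.
-2n + 2 = 0, so n = 1.

1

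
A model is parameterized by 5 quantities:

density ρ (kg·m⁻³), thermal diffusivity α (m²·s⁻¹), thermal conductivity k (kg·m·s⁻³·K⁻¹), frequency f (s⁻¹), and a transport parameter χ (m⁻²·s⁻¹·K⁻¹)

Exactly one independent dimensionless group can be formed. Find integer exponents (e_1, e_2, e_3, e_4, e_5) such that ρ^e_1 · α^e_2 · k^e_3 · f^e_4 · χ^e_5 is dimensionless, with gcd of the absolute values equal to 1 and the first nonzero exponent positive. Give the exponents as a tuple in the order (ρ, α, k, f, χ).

(1, 3, -1, -1, 1)

M: e_1·(1) + e_2·(0) + e_3·(1) + e_4·(0) + e_5·(0) = 0
L: e_1·(-3) + e_2·(2) + e_3·(1) + e_4·(0) + e_5·(-2) = 0
T: e_1·(0) + e_2·(-1) + e_3·(-3) + e_4·(-1) + e_5·(-1) = 0
Θ: e_1·(0) + e_2·(0) + e_3·(-1) + e_4·(0) + e_5·(-1) = 0
Solving this homogeneous linear system for the smallest-integer solution (first nonzero entry positive) gives (1, 3, -1, -1, 1).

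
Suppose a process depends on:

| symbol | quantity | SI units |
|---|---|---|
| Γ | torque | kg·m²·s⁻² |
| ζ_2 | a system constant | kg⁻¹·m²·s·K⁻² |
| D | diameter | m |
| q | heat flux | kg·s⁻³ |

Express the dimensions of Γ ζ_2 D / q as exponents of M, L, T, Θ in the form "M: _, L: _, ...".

M: -1, L: 5, T: 2, Θ: -2

Collect each base-dimension exponent across the product:
  M: (1) + (-1) + (0) − (1) = -1
  L: (2) + (2) + (1) − (0) = 5
  T: (-2) + (1) + (0) − (-3) = 2
  Θ: (0) + (-2) + (0) − (0) = -2
So the dimensions are [M⁻¹ L⁵ T² Θ⁻²].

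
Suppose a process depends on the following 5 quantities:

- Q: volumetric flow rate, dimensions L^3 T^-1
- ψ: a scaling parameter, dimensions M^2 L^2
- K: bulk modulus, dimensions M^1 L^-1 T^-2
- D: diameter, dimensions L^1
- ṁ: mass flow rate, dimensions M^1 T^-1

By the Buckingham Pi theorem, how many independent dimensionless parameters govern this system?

2

There are 5 variables and 3 base dimensions (M, L, T).
The dimension matrix has rank 3.
Independent dimensionless groups: 5 − 3 = 2.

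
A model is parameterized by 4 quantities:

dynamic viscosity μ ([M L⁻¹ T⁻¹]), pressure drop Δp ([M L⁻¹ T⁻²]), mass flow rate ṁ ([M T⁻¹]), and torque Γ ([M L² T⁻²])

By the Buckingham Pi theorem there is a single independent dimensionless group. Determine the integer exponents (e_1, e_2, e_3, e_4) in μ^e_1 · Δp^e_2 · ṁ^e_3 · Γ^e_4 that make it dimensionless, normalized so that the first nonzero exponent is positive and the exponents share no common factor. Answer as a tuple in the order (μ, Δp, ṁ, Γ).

M: e_1·(1) + e_2·(1) + e_3·(1) + e_4·(1) = 0
L: e_1·(-1) + e_2·(-1) + e_3·(0) + e_4·(2) = 0
T: e_1·(-1) + e_2·(-2) + e_3·(-1) + e_4·(-2) = 0
Solving this homogeneous linear system for the smallest-integer solution (first nonzero entry positive) gives (3, -1, -3, 1).

(3, -1, -3, 1)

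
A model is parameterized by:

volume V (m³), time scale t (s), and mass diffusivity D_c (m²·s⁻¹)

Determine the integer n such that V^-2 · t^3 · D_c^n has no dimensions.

Balance the L exponent: (2)·n from D_c, plus −2·(3) + 3·(0) = -6 from the rest, must sum to zero.
2n − 6 = 0, so n = 3.

3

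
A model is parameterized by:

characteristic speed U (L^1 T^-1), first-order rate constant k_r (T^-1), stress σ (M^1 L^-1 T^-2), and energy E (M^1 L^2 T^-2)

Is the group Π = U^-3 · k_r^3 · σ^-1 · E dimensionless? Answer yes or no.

yes

Sum the exponent of each base dimension across the product:
  M: −3·[U]_M + 3·[k_r]_M − [σ]_M + [E]_M = −3·(0) + 3·(0) − (1) + (1) = 0
  L: −3·[U]_L + 3·[k_r]_L − [σ]_L + [E]_L = −3·(1) + 3·(0) − (-1) + (2) = 0
  T: −3·[U]_T + 3·[k_r]_T − [σ]_T + [E]_T = −3·(-1) + 3·(-1) − (-2) + (-2) = 0
  I: −3·[U]_I + 3·[k_r]_I − [σ]_I + [E]_I = −3·(0) + 3·(0) − (0) + (0) = 0
All base exponents vanish — dimensionless.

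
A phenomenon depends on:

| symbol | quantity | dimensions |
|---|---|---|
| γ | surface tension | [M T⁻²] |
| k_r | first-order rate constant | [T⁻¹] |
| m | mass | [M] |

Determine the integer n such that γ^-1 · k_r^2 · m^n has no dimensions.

1

Balance the M exponent: (1)·n from m, plus −(1) + 2·(0) = -1 from the rest, must sum to zero.
n − 1 = 0, so n = 1.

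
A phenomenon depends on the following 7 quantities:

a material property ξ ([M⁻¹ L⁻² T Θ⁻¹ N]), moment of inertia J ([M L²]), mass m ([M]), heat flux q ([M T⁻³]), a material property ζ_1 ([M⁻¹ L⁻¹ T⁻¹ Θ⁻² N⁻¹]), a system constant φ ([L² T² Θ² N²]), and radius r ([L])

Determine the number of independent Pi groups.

2

There are 7 variables and 5 base dimensions (M, L, T, Θ, N).
The dimension matrix has rank 5.
Independent dimensionless groups: 7 − 5 = 2.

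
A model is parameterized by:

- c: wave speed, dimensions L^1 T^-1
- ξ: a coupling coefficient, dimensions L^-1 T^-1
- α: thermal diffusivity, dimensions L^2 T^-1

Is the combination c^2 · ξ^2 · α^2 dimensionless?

no

Sum the exponent of each base dimension across the product:
  L: 2·[c]_L + 2·[ξ]_L + 2·[α]_L = 2·(1) + 2·(-1) + 2·(2) = 4
  T: 2·[c]_T + 2·[ξ]_T + 2·[α]_T = 2·(-1) + 2·(-1) + 2·(-1) = -6
Net dimensions [L⁴ T⁻⁶] ≠ [1] — not dimensionless.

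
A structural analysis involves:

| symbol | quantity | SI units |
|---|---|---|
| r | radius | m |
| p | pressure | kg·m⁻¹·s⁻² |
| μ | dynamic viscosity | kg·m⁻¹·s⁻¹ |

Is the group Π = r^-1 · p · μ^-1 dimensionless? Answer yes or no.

Sum the exponent of each base dimension across the product:
  M: −[r]_M + [p]_M − [μ]_M = −(0) + (1) − (1) = 0
  L: −[r]_L + [p]_L − [μ]_L = −(1) + (-1) − (-1) = -1
  T: −[r]_T + [p]_T − [μ]_T = −(0) + (-2) − (-1) = -1
Net dimensions [L⁻¹ T⁻¹] ≠ [1] — not dimensionless.

no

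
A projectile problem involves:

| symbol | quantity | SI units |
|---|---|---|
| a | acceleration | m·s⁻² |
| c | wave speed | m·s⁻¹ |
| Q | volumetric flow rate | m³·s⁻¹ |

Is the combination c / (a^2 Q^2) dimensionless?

Sum the exponent of each base dimension across the product:
  L: −2·[a]_L + [c]_L − 2·[Q]_L = −2·(1) + (1) − 2·(3) = -7
  T: −2·[a]_T + [c]_T − 2·[Q]_T = −2·(-2) + (-1) − 2·(-1) = 5
Net dimensions [L⁻⁷ T⁵] ≠ [1] — not dimensionless.

no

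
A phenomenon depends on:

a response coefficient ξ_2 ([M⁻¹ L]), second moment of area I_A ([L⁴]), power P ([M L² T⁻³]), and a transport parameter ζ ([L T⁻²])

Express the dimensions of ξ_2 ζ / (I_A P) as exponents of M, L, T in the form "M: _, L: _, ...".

M: -2, L: -4, T: 1

Collect each base-dimension exponent across the product:
  M: (-1) − (0) − (1) + (0) = -2
  L: (1) − (4) − (2) + (1) = -4
  T: (0) − (0) − (-3) + (-2) = 1
So the dimensions are [M⁻² L⁻⁴ T].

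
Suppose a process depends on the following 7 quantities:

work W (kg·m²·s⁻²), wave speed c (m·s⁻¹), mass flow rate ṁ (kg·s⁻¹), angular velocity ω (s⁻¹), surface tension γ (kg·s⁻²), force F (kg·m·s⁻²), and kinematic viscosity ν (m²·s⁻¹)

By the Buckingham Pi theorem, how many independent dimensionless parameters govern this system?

4

There are 7 variables and 3 base dimensions (M, L, T).
The dimension matrix has rank 3.
Independent dimensionless groups: 7 − 3 = 4.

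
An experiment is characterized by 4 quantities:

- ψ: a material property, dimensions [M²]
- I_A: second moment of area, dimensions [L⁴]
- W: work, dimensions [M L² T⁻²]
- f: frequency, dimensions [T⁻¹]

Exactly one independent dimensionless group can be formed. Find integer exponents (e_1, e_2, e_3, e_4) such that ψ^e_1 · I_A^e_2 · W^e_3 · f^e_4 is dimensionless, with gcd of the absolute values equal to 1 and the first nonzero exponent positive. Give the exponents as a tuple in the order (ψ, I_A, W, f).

M: e_1·(2) + e_2·(0) + e_3·(1) + e_4·(0) = 0
L: e_1·(0) + e_2·(4) + e_3·(2) + e_4·(0) = 0
T: e_1·(0) + e_2·(0) + e_3·(-2) + e_4·(-1) = 0
Solving this homogeneous linear system for the smallest-integer solution (first nonzero entry positive) gives (1, 1, -2, 4).

(1, 1, -2, 4)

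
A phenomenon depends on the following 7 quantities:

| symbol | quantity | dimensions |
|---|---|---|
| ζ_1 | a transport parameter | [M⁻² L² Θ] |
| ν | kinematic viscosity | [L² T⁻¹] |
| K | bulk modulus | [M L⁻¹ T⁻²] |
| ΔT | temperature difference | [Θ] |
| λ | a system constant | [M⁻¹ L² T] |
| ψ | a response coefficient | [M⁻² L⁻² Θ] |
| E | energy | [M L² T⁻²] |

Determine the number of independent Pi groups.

There are 7 variables and 4 base dimensions (M, L, T, Θ).
The dimension matrix has rank 4.
Independent dimensionless groups: 7 − 4 = 3.

3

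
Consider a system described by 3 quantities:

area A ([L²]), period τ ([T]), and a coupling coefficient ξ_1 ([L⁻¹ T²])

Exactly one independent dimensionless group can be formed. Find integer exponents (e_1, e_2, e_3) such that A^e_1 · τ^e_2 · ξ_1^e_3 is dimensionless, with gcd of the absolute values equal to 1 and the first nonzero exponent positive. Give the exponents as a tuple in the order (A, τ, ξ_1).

L: e_1·(2) + e_2·(0) + e_3·(-1) = 0
T: e_1·(0) + e_2·(1) + e_3·(2) = 0
Solving this homogeneous linear system for the smallest-integer solution (first nonzero entry positive) gives (1, -4, 2).

(1, -4, 2)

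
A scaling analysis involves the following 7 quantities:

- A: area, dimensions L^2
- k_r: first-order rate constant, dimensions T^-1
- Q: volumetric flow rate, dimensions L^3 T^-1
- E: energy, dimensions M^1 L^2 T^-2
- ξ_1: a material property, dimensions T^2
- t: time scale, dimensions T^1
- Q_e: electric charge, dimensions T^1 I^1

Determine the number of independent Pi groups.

3

There are 7 variables and 4 base dimensions (M, L, T, I).
The dimension matrix has rank 4.
Independent dimensionless groups: 7 − 4 = 3.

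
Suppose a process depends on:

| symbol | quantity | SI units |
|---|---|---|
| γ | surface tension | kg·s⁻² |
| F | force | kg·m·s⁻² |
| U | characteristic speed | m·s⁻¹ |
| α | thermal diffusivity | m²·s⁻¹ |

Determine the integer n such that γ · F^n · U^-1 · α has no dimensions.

-1

Balance the M exponent: (1)·n from F, plus (1) − (0) + (0) = 1 from the rest, must sum to zero.
n + 1 = 0, so n = -1.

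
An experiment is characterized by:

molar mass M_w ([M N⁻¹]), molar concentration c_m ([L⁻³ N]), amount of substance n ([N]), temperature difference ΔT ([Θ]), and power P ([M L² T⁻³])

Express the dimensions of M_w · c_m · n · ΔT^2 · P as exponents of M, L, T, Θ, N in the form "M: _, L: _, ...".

Collect each base-dimension exponent across the product:
  M: (1) + (0) + (0) + 2·(0) + (1) = 2
  L: (0) + (-3) + (0) + 2·(0) + (2) = -1
  T: (0) + (0) + (0) + 2·(0) + (-3) = -3
  Θ: (0) + (0) + (0) + 2·(1) + (0) = 2
  N: (-1) + (1) + (1) + 2·(0) + (0) = 1
So the dimensions are [M² L⁻¹ T⁻³ Θ² N].

M: 2, L: -1, T: -3, Θ: 2, N: 1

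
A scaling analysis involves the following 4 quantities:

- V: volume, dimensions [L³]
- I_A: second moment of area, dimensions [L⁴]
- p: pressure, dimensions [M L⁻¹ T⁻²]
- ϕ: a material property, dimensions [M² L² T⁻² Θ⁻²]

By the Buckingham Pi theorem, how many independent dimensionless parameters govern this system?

1

There are 4 variables and 4 base dimensions (M, L, T, Θ).
The dimension matrix has rank 3 (less than 4: the dimension vectors are linearly dependent).
Independent dimensionless groups: 4 − 3 = 1.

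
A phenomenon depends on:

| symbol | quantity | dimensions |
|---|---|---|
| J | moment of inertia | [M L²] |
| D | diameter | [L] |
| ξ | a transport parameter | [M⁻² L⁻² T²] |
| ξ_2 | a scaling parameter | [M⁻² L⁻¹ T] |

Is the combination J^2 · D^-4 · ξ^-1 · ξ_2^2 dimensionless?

yes

Sum the exponent of each base dimension across the product:
  M: 2·[J]_M − 4·[D]_M − [ξ]_M + 2·[ξ_2]_M = 2·(1) − 4·(0) − (-2) + 2·(-2) = 0
  L: 2·[J]_L − 4·[D]_L − [ξ]_L + 2·[ξ_2]_L = 2·(2) − 4·(1) − (-2) + 2·(-1) = 0
  T: 2·[J]_T − 4·[D]_T − [ξ]_T + 2·[ξ_2]_T = 2·(0) − 4·(0) − (2) + 2·(1) = 0
All base exponents vanish — dimensionless.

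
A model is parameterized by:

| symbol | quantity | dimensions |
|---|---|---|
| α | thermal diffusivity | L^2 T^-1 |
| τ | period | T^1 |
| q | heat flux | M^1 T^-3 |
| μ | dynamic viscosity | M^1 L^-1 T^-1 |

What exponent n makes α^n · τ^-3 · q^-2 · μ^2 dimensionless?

Balance the L exponent: (2)·n from α, plus −3·(0) − 2·(0) + 2·(-1) = -2 from the rest, must sum to zero.
2n − 2 = 0, so n = 1.

1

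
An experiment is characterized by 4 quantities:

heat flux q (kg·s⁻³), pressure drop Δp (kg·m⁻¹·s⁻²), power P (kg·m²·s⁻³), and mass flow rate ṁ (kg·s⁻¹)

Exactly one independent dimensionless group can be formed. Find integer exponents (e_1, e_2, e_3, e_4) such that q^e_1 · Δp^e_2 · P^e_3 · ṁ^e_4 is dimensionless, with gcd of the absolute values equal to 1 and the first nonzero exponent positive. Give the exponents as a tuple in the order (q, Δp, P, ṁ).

M: e_1·(1) + e_2·(1) + e_3·(1) + e_4·(1) = 0
L: e_1·(0) + e_2·(-1) + e_3·(2) + e_4·(0) = 0
T: e_1·(-3) + e_2·(-2) + e_3·(-3) + e_4·(-1) = 0
Solving this homogeneous linear system for the smallest-integer solution (first nonzero entry positive) gives (2, -2, -1, 1).

(2, -2, -1, 1)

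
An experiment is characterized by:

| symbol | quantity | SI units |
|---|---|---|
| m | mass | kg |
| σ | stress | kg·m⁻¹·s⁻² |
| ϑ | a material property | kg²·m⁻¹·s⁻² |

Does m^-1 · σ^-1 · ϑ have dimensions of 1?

yes

Sum the exponent of each base dimension across the product:
  M: −[m]_M − [σ]_M + [ϑ]_M = −(1) − (1) + (2) = 0
  L: −[m]_L − [σ]_L + [ϑ]_L = −(0) − (-1) + (-1) = 0
  T: −[m]_T − [σ]_T + [ϑ]_T = −(0) − (-2) + (-2) = 0
All base exponents vanish — dimensionless.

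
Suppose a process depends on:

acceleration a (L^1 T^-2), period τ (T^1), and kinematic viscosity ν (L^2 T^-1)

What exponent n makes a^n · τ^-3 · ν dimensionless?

-2

Balance the L exponent: (1)·n from a, plus −3·(0) + (2) = 2 from the rest, must sum to zero.
n + 2 = 0, so n = -2.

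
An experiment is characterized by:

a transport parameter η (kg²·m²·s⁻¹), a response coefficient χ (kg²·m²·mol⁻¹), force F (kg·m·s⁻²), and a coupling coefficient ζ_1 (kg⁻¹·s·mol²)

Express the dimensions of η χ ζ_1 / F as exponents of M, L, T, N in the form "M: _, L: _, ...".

Collect each base-dimension exponent across the product:
  M: (2) + (2) − (1) + (-1) = 2
  L: (2) + (2) − (1) + (0) = 3
  T: (-1) + (0) − (-2) + (1) = 2
  N: (0) + (-1) − (0) + (2) = 1
So the dimensions are [M² L³ T² N].

M: 2, L: 3, T: 2, N: 1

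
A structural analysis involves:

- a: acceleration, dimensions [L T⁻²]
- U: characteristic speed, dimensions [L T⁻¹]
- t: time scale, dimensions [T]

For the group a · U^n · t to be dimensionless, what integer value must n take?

-1

Balance the L exponent: (1)·n from U, plus (1) + (0) = 1 from the rest, must sum to zero.
n + 1 = 0, so n = -1.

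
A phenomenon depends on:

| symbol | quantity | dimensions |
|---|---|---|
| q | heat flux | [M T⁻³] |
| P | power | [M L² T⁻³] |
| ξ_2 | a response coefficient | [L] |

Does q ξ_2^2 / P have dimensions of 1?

Sum the exponent of each base dimension across the product:
  M: [q]_M − [P]_M + 2·[ξ_2]_M = (1) − (1) + 2·(0) = 0
  L: [q]_L − [P]_L + 2·[ξ_2]_L = (0) − (2) + 2·(1) = 0
  T: [q]_T − [P]_T + 2·[ξ_2]_T = (-3) − (-3) + 2·(0) = 0
All base exponents vanish — dimensionless.

yes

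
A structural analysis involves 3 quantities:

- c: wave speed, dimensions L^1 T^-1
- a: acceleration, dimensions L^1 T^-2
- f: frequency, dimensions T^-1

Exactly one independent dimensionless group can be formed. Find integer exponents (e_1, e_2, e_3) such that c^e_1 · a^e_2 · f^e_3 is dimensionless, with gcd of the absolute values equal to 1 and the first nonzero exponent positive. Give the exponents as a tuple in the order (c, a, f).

L: e_1·(1) + e_2·(1) + e_3·(0) = 0
T: e_1·(-1) + e_2·(-2) + e_3·(-1) = 0
Solving this homogeneous linear system for the smallest-integer solution (first nonzero entry positive) gives (1, -1, 1).

(1, -1, 1)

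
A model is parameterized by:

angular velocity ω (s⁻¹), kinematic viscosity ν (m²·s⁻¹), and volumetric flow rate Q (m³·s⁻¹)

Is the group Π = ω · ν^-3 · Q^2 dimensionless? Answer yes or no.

Sum the exponent of each base dimension across the product:
  L: [ω]_L − 3·[ν]_L + 2·[Q]_L = (0) − 3·(2) + 2·(3) = 0
  T: [ω]_T − 3·[ν]_T + 2·[Q]_T = (-1) − 3·(-1) + 2·(-1) = 0
All base exponents vanish — dimensionless.

yes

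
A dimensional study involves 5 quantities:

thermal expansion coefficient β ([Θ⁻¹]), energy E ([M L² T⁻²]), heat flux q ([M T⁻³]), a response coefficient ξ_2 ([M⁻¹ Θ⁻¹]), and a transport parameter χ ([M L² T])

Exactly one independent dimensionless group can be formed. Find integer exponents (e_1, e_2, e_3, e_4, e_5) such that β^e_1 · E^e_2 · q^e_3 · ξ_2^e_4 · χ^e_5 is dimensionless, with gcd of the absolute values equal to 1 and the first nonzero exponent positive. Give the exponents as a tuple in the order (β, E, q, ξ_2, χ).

M: e_1·(0) + e_2·(1) + e_3·(1) + e_4·(-1) + e_5·(1) = 0
L: e_1·(0) + e_2·(2) + e_3·(0) + e_4·(0) + e_5·(2) = 0
T: e_1·(0) + e_2·(-2) + e_3·(-3) + e_4·(0) + e_5·(1) = 0
Θ: e_1·(-1) + e_2·(0) + e_3·(0) + e_4·(-1) + e_5·(0) = 0
Solving this homogeneous linear system for the smallest-integer solution (first nonzero entry positive) gives (1, 1, -1, -1, -1).

(1, 1, -1, -1, -1)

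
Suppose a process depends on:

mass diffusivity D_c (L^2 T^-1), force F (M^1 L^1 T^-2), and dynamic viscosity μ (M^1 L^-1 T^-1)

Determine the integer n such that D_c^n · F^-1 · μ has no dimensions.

Balance the L exponent: (2)·n from D_c, plus −(1) + (-1) = -2 from the rest, must sum to zero.
2n − 2 = 0, so n = 1.

1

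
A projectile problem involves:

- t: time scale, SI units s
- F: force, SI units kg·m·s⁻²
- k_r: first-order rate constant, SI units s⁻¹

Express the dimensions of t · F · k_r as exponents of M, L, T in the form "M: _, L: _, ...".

Collect each base-dimension exponent across the product:
  M: (0) + (1) + (0) = 1
  L: (0) + (1) + (0) = 1
  T: (1) + (-2) + (-1) = -2
So the dimensions are [M L T⁻²].

M: 1, L: 1, T: -2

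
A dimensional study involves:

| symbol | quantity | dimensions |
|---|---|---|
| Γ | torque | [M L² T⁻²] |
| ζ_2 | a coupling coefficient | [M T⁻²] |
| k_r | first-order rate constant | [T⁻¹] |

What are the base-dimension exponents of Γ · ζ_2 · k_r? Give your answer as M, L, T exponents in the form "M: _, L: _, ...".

M: 2, L: 2, T: -5

Collect each base-dimension exponent across the product:
  M: (1) + (1) + (0) = 2
  L: (2) + (0) + (0) = 2
  T: (-2) + (-2) + (-1) = -5
So the dimensions are [M² L² T⁻⁵].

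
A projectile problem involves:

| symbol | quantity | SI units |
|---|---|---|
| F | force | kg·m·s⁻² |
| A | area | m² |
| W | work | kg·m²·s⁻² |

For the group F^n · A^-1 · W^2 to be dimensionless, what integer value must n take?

Balance the M exponent: (1)·n from F, plus −(0) + 2·(1) = 2 from the rest, must sum to zero.
n + 2 = 0, so n = -2.

-2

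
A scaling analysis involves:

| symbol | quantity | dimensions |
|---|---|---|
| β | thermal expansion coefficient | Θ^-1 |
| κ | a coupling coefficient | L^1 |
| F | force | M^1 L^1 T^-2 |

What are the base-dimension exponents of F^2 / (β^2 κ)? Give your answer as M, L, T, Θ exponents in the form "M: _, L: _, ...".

M: 2, L: 1, T: -4, Θ: 2

Collect each base-dimension exponent across the product:
  M: −2·(0) − (0) + 2·(1) = 2
  L: −2·(0) − (1) + 2·(1) = 1
  T: −2·(0) − (0) + 2·(-2) = -4
  Θ: −2·(-1) − (0) + 2·(0) = 2
So the dimensions are [M² L T⁻⁴ Θ²].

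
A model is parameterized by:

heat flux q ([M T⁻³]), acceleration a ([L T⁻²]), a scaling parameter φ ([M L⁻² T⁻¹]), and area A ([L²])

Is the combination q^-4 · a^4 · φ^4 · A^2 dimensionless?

Sum the exponent of each base dimension across the product:
  M: −4·[q]_M + 4·[a]_M + 4·[φ]_M + 2·[A]_M = −4·(1) + 4·(0) + 4·(1) + 2·(0) = 0
  L: −4·[q]_L + 4·[a]_L + 4·[φ]_L + 2·[A]_L = −4·(0) + 4·(1) + 4·(-2) + 2·(2) = 0
  T: −4·[q]_T + 4·[a]_T + 4·[φ]_T + 2·[A]_T = −4·(-3) + 4·(-2) + 4·(-1) + 2·(0) = 0
All base exponents vanish — dimensionless.

yes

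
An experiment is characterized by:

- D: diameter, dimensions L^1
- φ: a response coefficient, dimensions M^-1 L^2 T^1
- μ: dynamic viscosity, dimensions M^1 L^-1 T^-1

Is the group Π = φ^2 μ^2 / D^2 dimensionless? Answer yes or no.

yes

Sum the exponent of each base dimension across the product:
  M: −2·[D]_M + 2·[φ]_M + 2·[μ]_M = −2·(0) + 2·(-1) + 2·(1) = 0
  L: −2·[D]_L + 2·[φ]_L + 2·[μ]_L = −2·(1) + 2·(2) + 2·(-1) = 0
  T: −2·[D]_T + 2·[φ]_T + 2·[μ]_T = −2·(0) + 2·(1) + 2·(-1) = 0
All base exponents vanish — dimensionless.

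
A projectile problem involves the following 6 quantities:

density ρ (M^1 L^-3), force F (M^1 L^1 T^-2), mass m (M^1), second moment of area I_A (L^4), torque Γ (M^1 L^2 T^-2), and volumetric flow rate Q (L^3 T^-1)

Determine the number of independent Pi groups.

3

There are 6 variables and 3 base dimensions (M, L, T).
The dimension matrix has rank 3.
Independent dimensionless groups: 6 − 3 = 3.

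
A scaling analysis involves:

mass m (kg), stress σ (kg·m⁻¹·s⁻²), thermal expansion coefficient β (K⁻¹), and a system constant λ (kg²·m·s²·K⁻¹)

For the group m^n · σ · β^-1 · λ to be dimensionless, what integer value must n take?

-3

Balance the M exponent: (1)·n from m, plus (1) − (0) + (2) = 3 from the rest, must sum to zero.
n + 3 = 0, so n = -3.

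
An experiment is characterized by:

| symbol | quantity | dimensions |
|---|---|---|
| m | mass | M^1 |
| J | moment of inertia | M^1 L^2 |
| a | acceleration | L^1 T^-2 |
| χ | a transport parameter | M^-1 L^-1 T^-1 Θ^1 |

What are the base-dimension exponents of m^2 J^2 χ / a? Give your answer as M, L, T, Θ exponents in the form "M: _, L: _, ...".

Collect each base-dimension exponent across the product:
  M: 2·(1) + 2·(1) − (0) + (-1) = 3
  L: 2·(0) + 2·(2) − (1) + (-1) = 2
  T: 2·(0) + 2·(0) − (-2) + (-1) = 1
  Θ: 2·(0) + 2·(0) − (0) + (1) = 1
So the dimensions are [M³ L² T Θ].

M: 3, L: 2, T: 1, Θ: 1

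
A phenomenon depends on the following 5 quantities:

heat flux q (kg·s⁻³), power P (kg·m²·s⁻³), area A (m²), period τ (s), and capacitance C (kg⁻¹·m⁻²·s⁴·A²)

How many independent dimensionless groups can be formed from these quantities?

There are 5 variables and 4 base dimensions (M, L, T, I).
The dimension matrix has rank 4.
Independent dimensionless groups: 5 − 4 = 1.

1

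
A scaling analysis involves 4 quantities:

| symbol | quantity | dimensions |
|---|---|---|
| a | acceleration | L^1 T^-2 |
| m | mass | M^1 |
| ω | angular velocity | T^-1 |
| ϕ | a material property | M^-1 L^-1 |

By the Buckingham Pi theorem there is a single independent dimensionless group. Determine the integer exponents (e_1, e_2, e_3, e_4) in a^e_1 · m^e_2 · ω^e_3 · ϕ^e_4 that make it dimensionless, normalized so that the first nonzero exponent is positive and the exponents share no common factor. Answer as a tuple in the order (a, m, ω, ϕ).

(1, 1, -2, 1)

M: e_1·(0) + e_2·(1) + e_3·(0) + e_4·(-1) = 0
L: e_1·(1) + e_2·(0) + e_3·(0) + e_4·(-1) = 0
T: e_1·(-2) + e_2·(0) + e_3·(-1) + e_4·(0) = 0
Solving this homogeneous linear system for the smallest-integer solution (first nonzero entry positive) gives (1, 1, -2, 1).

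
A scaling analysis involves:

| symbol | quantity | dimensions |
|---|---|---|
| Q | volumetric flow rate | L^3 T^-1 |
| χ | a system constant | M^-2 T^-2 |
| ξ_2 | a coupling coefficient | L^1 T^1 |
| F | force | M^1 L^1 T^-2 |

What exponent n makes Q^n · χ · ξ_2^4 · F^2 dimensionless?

Balance the L exponent: (3)·n from Q, plus (0) + 4·(1) + 2·(1) = 6 from the rest, must sum to zero.
3n + 6 = 0, so n = -2.

-2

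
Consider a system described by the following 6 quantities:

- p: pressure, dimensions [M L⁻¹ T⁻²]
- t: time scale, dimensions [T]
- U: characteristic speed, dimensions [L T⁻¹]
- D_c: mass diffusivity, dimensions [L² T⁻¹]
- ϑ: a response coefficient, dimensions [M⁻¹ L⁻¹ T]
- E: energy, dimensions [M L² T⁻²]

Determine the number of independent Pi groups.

There are 6 variables and 3 base dimensions (M, L, T).
The dimension matrix has rank 3.
Independent dimensionless groups: 6 − 3 = 3.

3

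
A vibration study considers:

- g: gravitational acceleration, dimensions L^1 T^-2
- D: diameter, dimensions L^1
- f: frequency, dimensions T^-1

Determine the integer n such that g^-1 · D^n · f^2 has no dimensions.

1

Balance the L exponent: (1)·n from D, plus −(1) + 2·(0) = -1 from the rest, must sum to zero.
n − 1 = 0, so n = 1.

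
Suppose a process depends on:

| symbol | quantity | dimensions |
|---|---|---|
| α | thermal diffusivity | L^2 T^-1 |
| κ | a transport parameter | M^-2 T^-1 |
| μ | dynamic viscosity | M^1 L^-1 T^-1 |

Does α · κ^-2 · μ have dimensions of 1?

no

Sum the exponent of each base dimension across the product:
  M: [α]_M − 2·[κ]_M + [μ]_M = (0) − 2·(-2) + (1) = 5
  L: [α]_L − 2·[κ]_L + [μ]_L = (2) − 2·(0) + (-1) = 1
  T: [α]_T − 2·[κ]_T + [μ]_T = (-1) − 2·(-1) + (-1) = 0
Net dimensions [M⁵ L] ≠ [1] — not dimensionless.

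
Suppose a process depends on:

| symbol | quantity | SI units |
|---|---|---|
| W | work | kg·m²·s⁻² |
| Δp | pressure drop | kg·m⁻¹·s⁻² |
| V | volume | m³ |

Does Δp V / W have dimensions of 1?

Sum the exponent of each base dimension across the product:
  M: −[W]_M + [Δp]_M + [V]_M = −(1) + (1) + (0) = 0
  L: −[W]_L + [Δp]_L + [V]_L = −(2) + (-1) + (3) = 0
  T: −[W]_T + [Δp]_T + [V]_T = −(-2) + (-2) + (0) = 0
All base exponents vanish — dimensionless.

yes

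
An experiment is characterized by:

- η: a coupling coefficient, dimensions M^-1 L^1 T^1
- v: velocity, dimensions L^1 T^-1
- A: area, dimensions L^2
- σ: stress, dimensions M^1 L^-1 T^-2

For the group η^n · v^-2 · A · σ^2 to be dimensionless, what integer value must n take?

2

Balance the M exponent: (-1)·n from η, plus −2·(0) + (0) + 2·(1) = 2 from the rest, must sum to zero.
−n + 2 = 0, so n = 2.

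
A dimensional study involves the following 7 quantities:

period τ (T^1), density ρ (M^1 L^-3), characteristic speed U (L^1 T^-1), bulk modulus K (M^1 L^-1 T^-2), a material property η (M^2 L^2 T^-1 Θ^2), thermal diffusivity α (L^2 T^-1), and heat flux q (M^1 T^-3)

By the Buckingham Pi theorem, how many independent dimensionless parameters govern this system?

There are 7 variables and 4 base dimensions (M, L, T, Θ).
The dimension matrix has rank 4.
Independent dimensionless groups: 7 − 4 = 3.

3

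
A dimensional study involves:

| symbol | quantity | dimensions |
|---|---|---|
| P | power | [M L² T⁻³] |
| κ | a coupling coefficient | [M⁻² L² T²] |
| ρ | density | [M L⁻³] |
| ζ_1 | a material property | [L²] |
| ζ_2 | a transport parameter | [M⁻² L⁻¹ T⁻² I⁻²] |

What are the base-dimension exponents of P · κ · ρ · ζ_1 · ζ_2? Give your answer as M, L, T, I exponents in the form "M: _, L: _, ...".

Collect each base-dimension exponent across the product:
  M: (1) + (-2) + (1) + (0) + (-2) = -2
  L: (2) + (2) + (-3) + (2) + (-1) = 2
  T: (-3) + (2) + (0) + (0) + (-2) = -3
  I: (0) + (0) + (0) + (0) + (-2) = -2
So the dimensions are [M⁻² L² T⁻³ I⁻²].

M: -2, L: 2, T: -3, I: -2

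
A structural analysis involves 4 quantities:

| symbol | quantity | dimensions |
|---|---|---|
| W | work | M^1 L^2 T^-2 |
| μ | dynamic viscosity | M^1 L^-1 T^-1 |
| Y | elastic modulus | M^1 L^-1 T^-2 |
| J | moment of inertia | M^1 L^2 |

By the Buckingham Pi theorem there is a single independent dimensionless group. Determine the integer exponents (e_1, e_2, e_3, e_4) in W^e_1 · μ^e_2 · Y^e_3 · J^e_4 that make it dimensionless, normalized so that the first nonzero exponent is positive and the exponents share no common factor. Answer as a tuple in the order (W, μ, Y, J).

M: e_1·(1) + e_2·(1) + e_3·(1) + e_4·(1) = 0
L: e_1·(2) + e_2·(-1) + e_3·(-1) + e_4·(2) = 0
T: e_1·(-2) + e_2·(-1) + e_3·(-2) + e_4·(0) = 0
Solving this homogeneous linear system for the smallest-integer solution (first nonzero entry positive) gives (1, 2, -2, -1).

(1, 2, -2, -1)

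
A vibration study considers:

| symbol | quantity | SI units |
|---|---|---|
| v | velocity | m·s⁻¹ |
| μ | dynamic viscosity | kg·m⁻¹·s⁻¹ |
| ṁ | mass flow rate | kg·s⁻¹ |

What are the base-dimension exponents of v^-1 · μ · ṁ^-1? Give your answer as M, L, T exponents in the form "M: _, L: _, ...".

Collect each base-dimension exponent across the product:
  M: −(0) + (1) − (1) = 0
  L: −(1) + (-1) − (0) = -2
  T: −(-1) + (-1) − (-1) = 1
So the dimensions are [L⁻² T].

M: 0, L: -2, T: 1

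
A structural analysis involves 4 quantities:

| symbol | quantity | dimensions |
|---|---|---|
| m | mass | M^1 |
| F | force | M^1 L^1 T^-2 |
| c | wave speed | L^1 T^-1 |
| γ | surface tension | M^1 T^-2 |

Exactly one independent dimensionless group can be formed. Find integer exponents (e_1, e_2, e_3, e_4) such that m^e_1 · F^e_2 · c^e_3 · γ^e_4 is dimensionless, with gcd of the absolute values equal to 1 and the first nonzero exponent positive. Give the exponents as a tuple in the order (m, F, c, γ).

(1, -2, 2, 1)

M: e_1·(1) + e_2·(1) + e_3·(0) + e_4·(1) = 0
L: e_1·(0) + e_2·(1) + e_3·(1) + e_4·(0) = 0
T: e_1·(0) + e_2·(-2) + e_3·(-1) + e_4·(-2) = 0
Solving this homogeneous linear system for the smallest-integer solution (first nonzero entry positive) gives (1, -2, 2, 1).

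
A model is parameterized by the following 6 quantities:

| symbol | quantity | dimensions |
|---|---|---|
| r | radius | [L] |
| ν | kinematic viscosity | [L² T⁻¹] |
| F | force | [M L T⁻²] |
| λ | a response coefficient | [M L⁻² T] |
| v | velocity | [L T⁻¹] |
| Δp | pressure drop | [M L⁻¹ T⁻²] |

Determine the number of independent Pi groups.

3

There are 6 variables and 3 base dimensions (M, L, T).
The dimension matrix has rank 3.
Independent dimensionless groups: 6 − 3 = 3.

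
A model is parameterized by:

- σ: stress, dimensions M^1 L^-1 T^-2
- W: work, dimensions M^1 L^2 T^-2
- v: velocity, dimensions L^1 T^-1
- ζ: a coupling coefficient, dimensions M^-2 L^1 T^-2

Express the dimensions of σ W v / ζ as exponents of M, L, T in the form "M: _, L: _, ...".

Collect each base-dimension exponent across the product:
  M: (1) + (1) + (0) − (-2) = 4
  L: (-1) + (2) + (1) − (1) = 1
  T: (-2) + (-2) + (-1) − (-2) = -3
So the dimensions are [M⁴ L T⁻³].

M: 4, L: 1, T: -3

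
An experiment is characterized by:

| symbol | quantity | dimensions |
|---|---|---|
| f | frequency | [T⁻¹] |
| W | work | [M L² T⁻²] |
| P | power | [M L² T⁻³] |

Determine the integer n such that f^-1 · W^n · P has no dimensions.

Balance the M exponent: (1)·n from W, plus −(0) + (1) = 1 from the rest, must sum to zero.
n + 1 = 0, so n = -1.

-1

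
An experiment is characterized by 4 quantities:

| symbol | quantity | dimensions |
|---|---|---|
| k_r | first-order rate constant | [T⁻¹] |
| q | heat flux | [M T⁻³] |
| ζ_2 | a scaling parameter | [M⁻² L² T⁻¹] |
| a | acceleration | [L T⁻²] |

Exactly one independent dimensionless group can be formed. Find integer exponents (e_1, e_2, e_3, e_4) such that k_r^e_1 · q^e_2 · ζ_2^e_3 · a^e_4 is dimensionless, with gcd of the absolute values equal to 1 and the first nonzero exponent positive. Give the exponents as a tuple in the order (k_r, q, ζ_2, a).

M: e_1·(0) + e_2·(1) + e_3·(-2) + e_4·(0) = 0
L: e_1·(0) + e_2·(0) + e_3·(2) + e_4·(1) = 0
T: e_1·(-1) + e_2·(-3) + e_3·(-1) + e_4·(-2) = 0
Solving this homogeneous linear system for the smallest-integer solution (first nonzero entry positive) gives (3, -2, -1, 2).

(3, -2, -1, 2)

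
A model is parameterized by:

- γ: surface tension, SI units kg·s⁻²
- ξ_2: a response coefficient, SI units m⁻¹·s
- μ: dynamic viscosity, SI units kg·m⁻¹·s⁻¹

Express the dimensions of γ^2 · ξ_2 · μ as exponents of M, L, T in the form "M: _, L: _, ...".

Collect each base-dimension exponent across the product:
  M: 2·(1) + (0) + (1) = 3
  L: 2·(0) + (-1) + (-1) = -2
  T: 2·(-2) + (1) + (-1) = -4
So the dimensions are [M³ L⁻² T⁻⁴].

M: 3, L: -2, T: -4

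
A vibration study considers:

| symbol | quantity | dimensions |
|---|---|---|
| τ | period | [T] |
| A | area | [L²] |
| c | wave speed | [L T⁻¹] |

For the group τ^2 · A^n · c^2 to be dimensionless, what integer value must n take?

-1

Balance the L exponent: (2)·n from A, plus 2·(0) + 2·(1) = 2 from the rest, must sum to zero.
2n + 2 = 0, so n = -1.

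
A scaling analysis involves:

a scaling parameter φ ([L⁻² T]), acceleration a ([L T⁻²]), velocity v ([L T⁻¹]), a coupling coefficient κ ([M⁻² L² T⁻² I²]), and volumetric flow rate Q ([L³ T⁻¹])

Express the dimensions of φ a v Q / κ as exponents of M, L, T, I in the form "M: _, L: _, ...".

M: 2, L: 1, T: -1, I: -2

Collect each base-dimension exponent across the product:
  M: (0) + (0) + (0) − (-2) + (0) = 2
  L: (-2) + (1) + (1) − (2) + (3) = 1
  T: (1) + (-2) + (-1) − (-2) + (-1) = -1
  I: (0) + (0) + (0) − (2) + (0) = -2
So the dimensions are [M² L T⁻¹ I⁻²].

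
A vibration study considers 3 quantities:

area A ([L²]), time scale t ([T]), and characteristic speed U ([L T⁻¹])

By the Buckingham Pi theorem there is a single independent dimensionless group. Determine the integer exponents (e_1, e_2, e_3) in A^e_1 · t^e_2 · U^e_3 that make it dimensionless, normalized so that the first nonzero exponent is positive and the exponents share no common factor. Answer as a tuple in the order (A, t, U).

(1, -2, -2)

L: e_1·(2) + e_2·(0) + e_3·(1) = 0
T: e_1·(0) + e_2·(1) + e_3·(-1) = 0
Solving this homogeneous linear system for the smallest-integer solution (first nonzero entry positive) gives (1, -2, -2).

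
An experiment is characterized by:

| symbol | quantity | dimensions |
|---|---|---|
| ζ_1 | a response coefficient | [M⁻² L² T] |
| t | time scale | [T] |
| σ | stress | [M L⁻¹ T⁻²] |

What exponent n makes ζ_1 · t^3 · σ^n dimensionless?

Balance the M exponent: (1)·n from σ, plus (-2) + 3·(0) = -2 from the rest, must sum to zero.
n − 2 = 0, so n = 2.

2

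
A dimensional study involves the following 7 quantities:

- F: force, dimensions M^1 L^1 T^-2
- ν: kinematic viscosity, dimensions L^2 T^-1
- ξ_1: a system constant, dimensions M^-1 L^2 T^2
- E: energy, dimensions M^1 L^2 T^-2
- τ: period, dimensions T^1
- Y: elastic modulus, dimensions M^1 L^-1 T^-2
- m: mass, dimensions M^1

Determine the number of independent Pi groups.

4

There are 7 variables and 3 base dimensions (M, L, T).
The dimension matrix has rank 3.
Independent dimensionless groups: 7 − 3 = 4.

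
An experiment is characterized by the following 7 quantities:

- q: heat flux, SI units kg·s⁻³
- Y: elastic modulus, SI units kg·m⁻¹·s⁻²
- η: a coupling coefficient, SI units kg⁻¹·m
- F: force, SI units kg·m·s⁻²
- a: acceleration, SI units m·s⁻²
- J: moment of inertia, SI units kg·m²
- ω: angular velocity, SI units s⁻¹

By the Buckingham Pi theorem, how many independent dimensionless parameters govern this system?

There are 7 variables and 3 base dimensions (M, L, T).
The dimension matrix has rank 3.
Independent dimensionless groups: 7 − 3 = 4.

4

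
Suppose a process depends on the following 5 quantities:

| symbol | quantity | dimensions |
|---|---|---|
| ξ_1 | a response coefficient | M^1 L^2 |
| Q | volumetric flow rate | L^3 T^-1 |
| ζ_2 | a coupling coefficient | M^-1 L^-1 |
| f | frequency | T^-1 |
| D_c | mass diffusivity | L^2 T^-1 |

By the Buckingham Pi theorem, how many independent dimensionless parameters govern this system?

There are 5 variables and 3 base dimensions (M, L, T).
The dimension matrix has rank 3.
Independent dimensionless groups: 5 − 3 = 2.

2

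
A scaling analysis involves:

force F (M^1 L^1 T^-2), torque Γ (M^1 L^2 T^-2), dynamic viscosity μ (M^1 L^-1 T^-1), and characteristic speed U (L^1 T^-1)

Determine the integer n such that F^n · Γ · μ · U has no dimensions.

Balance the M exponent: (1)·n from F, plus (1) + (1) + (0) = 2 from the rest, must sum to zero.
n + 2 = 0, so n = -2.

-2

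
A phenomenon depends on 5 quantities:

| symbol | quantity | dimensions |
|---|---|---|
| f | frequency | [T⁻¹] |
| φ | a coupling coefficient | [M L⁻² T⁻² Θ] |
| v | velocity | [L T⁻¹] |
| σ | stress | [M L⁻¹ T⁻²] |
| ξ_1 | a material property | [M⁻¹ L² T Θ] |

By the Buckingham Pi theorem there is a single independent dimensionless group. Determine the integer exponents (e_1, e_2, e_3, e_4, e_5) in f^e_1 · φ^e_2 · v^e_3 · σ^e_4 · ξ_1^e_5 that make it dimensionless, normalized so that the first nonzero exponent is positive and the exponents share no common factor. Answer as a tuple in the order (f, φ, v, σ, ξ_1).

(1, -1, -2, 2, 1)

M: e_1·(0) + e_2·(1) + e_3·(0) + e_4·(1) + e_5·(-1) = 0
L: e_1·(0) + e_2·(-2) + e_3·(1) + e_4·(-1) + e_5·(2) = 0
T: e_1·(-1) + e_2·(-2) + e_3·(-1) + e_4·(-2) + e_5·(1) = 0
Θ: e_1·(0) + e_2·(1) + e_3·(0) + e_4·(0) + e_5·(1) = 0
Solving this homogeneous linear system for the smallest-integer solution (first nonzero entry positive) gives (1, -1, -2, 2, 1).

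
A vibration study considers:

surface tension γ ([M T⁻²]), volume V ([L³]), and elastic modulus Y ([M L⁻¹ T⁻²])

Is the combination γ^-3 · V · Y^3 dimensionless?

yes

Sum the exponent of each base dimension across the product:
  M: −3·[γ]_M + [V]_M + 3·[Y]_M = −3·(1) + (0) + 3·(1) = 0
  L: −3·[γ]_L + [V]_L + 3·[Y]_L = −3·(0) + (3) + 3·(-1) = 0
  T: −3·[γ]_T + [V]_T + 3·[Y]_T = −3·(-2) + (0) + 3·(-2) = 0
All base exponents vanish — dimensionless.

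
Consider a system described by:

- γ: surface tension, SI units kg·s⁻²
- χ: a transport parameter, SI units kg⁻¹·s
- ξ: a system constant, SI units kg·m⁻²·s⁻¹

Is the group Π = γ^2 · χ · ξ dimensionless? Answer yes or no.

Sum the exponent of each base dimension across the product:
  M: 2·[γ]_M + [χ]_M + [ξ]_M = 2·(1) + (-1) + (1) = 2
  L: 2·[γ]_L + [χ]_L + [ξ]_L = 2·(0) + (0) + (-2) = -2
  T: 2·[γ]_T + [χ]_T + [ξ]_T = 2·(-2) + (1) + (-1) = -4
Net dimensions [M² L⁻² T⁻⁴] ≠ [1] — not dimensionless.

no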